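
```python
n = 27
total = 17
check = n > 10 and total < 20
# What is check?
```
Trace:
  n=27
  n=27, total=17
  n=27, total=17, check=True

Final answer: True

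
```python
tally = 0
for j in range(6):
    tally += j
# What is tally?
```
Trace:
  tally=0
  tally=0, j=0
  tally=1, j=1
  tally=3, j=2
  tally=6, j=3
  tally=10, j=4
  tally=15, j=5

Final answer: 15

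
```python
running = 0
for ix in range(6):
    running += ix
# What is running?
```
Trace:
  running=0
  running=0, ix=0
  running=1, ix=1
  running=3, ix=2
  running=6, ix=3
  running=10, ix=4
  running=15, ix=5

Final answer: 15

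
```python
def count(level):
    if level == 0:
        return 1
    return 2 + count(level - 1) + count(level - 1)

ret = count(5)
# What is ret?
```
Call trace (a repeated sub-call is expanded the first time; later identical calls just restate its return value):
count(level=5)
  count(level=4)
    count(level=3)
      count(level=2)
        count(level=1)
          count(level=0)
          -> return 1
          count(level=0)
          -> return 1
        -> return 4
        count(level=1) -> return 4  (same call as traced above)
      -> return 10
      count(level=2) -> return 10  (same call as traced above)
    -> return 22
    count(level=3) -> return 22  (same call as traced above)
  -> return 46
  count(level=4) -> return 46  (same call as traced above)
-> return 94

Final answer: 94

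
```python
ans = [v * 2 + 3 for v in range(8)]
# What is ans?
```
Trace:
  v=0
  v=1
  v=2
  v=3
  v=4
  v=5
  v=6
  v=7
  ans=[3, 5, 7, 9, 11, 13, 15, 17]

Final answer: [3, 5, 7, 9, 11, 13, 15, 17]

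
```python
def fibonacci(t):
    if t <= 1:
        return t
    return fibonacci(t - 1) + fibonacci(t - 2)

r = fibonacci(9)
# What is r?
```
Call trace (a repeated sub-call is expanded the first time; later identical calls just restate its return value):
fibonacci(t=9)
  fibonacci(t=8)
    fibonacci(t=7)
      fibonacci(t=6)
        fibonacci(t=5)
          fibonacci(t=4)
            fibonacci(t=3)
              fibonacci(t=2)
                fibonacci(t=1)
                -> return 1
                fibonacci(t=0)
                -> return 0
              -> return 1
              fibonacci(t=1)
              -> return 1
            -> return 2
            fibonacci(t=2) -> return 1  (same call as traced above)
          -> return 3
          fibonacci(t=3) -> return 2  (same call as traced above)
        -> return 5
        fibonacci(t=4) -> return 3  (same call as traced above)
      -> return 8
      fibonacci(t=5) -> return 5  (same call as traced above)
    -> return 13
    fibonacci(t=6) -> return 8  (same call as traced above)
  -> return 21
  fibonacci(t=7) -> return 13  (same call as traced above)
-> return 34

Final answer: 34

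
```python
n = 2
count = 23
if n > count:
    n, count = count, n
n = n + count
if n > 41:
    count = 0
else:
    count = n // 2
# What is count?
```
Trace:
  n=2
  n=2, count=23
  n=2, count=23
  n=25, count=23
  n=25, count=12

Final answer: 12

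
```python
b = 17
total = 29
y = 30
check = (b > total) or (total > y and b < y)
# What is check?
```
Trace:
  b=17
  b=17, total=29
  b=17, total=29, y=30
  b=17, total=29, y=30, check=False

Final answer: False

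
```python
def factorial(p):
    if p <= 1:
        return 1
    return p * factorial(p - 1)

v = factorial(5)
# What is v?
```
Call trace:
factorial(p=5)
  factorial(p=4)
    factorial(p=3)
      factorial(p=2)
        factorial(p=1)
        -> return 1
      -> return 2
    -> return 6
  -> return 24
-> return 120

Final answer: 120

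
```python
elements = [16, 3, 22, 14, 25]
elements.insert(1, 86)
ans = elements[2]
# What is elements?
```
Trace:
  elements=[16, 3, 22, 14, 25]
  elements=[16, 86, 3, 22, 14, 25]
  elements=[16, 86, 3, 22, 14, 25], ans=3

Final answer: [16, 86, 3, 22, 14, 25]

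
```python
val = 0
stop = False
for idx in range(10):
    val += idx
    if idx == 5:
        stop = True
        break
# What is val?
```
Trace:
  val=0
  val=0, stop=False
  val=0, stop=False, idx=0
  val=1, stop=False, idx=1
  val=3, stop=False, idx=2
  val=6, stop=False, idx=3
  val=10, stop=False, idx=4
  val=15, stop=True, idx=5

Final answer: 15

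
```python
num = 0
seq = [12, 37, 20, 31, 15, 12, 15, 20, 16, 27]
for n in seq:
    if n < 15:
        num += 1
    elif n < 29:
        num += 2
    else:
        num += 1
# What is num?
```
Trace:
  num=0
  num=1, n=12
  num=2, n=37
  num=4, n=20
  num=5, n=31
  num=7, n=15
  num=8, n=12
  num=10, n=15
  num=12, n=20
  num=14, n=16
  num=16, n=27

Final answer: 16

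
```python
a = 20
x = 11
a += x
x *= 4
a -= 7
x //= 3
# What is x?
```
Trace:
  a=20
  a=20, x=11
  a=31, x=11
  a=31, x=44
  a=24, x=44
  a=24, x=14

Final answer: 14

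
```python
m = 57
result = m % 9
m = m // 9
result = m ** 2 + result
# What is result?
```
Trace:
  m=57
  m=57, result=3
  m=6, result=3
  m=6, result=39

Final answer: 39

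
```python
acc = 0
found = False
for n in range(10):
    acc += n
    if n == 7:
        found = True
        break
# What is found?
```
Trace:
  acc=0
  acc=0, found=False
  acc=0, found=False, n=0
  acc=1, found=False, n=1
  acc=3, found=False, n=2
  acc=6, found=False, n=3
  acc=10, found=False, n=4
  acc=15, found=False, n=5
  acc=21, found=False, n=6
  acc=28, found=True, n=7

Final answer: True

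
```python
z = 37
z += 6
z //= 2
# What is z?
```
Trace:
  z=37
  z=43
  z=21

Final answer: 21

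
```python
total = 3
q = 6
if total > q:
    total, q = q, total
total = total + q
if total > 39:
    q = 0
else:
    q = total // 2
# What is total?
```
Trace:
  total=3
  total=3, q=6
  total=3, q=6
  total=9, q=6
  total=9, q=4

Final answer: 9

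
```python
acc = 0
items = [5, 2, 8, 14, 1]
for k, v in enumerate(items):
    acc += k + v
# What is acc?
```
Trace:
  acc=0
  acc=5, k=0, v=5
  acc=8, k=1, v=2
  acc=18, k=2, v=8
  acc=35, k=3, v=14
  acc=40, k=4, v=1

Final answer: 40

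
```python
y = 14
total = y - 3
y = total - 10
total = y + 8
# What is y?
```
Trace:
  y=14
  y=14, total=11
  y=1, total=11
  y=1, total=9

Final answer: 1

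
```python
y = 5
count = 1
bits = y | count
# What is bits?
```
Trace:
  y=5
  y=5, count=1
  y=5, count=1, bits=5

Final answer: 5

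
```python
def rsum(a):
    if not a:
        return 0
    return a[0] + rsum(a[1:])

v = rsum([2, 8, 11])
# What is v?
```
Call trace:
rsum(a=[2, 8, 11])
  rsum(a=[8, 11])
    rsum(a=[11])
      rsum(a=[])
      -> return 0
    -> return 11
  -> return 19
-> return 21

Final answer: 21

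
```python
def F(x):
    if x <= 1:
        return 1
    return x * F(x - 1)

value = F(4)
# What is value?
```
Call trace:
F(x=4)
  F(x=3)
    F(x=2)
      F(x=1)
      -> return 1
    -> return 2
  -> return 6
-> return 24

Final answer: 24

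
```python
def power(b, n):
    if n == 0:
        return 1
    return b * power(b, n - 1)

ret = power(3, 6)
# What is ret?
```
Call trace:
power(b=3, n=6)
  power(b=3, n=5)
    power(b=3, n=4)
      power(b=3, n=3)
        power(b=3, n=2)
          power(b=3, n=1)
            power(b=3, n=0)
            -> return 1
          -> return 3
        -> return 9
      -> return 27
    -> return 81
  -> return 243
-> return 729

Final answer: 729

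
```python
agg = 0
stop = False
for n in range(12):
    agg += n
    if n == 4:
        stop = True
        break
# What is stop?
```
Trace:
  agg=0
  agg=0, stop=False
  agg=0, stop=False, n=0
  agg=1, stop=False, n=1
  agg=3, stop=False, n=2
  agg=6, stop=False, n=3
  agg=10, stop=True, n=4

Final answer: True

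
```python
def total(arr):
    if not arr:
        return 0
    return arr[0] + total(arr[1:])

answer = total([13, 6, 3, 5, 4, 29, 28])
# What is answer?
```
Call trace:
total(arr=[13, 6, 3, 5, 4, 29, 28])
  total(arr=[6, 3, 5, 4, 29, 28])
    total(arr=[3, 5, 4, 29, 28])
      total(arr=[5, 4, 29, 28])
        total(arr=[4, 29, 28])
          total(arr=[29, 28])
            total(arr=[28])
              total(arr=[])
              -> return 0
            -> return 28
          -> return 57
        -> return 61
      -> return 66
    -> return 69
  -> return 75
-> return 88

Final answer: 88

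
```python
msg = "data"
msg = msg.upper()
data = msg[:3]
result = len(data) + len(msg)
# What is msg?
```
Trace:
  msg='data'
  msg='DATA'
  msg='DATA', data='DAT'
  msg='DATA', data='DAT', result=7

Final answer: 'DATA'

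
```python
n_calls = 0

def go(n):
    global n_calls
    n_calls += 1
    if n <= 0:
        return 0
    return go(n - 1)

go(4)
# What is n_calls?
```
Call trace:
go(n=4)
  go(n=3)
    go(n=2)
      go(n=1)
        go(n=0)
        -> return 0
      -> return 0
    -> return 0
  -> return 0
-> return 0

n_calls is incremented once per call. go is entered once for each n = 4, 3, 2, 1, 0 (the n <= 0 call returns without recursing), i.e. 4 + 1 calls.
n_calls = 5

Final answer: 5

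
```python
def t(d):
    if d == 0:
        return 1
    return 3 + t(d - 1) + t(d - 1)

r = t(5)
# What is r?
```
Call trace (a repeated sub-call is expanded the first time; later identical calls just restate its return value):
t(d=5)
  t(d=4)
    t(d=3)
      t(d=2)
        t(d=1)
          t(d=0)
          -> return 1
          t(d=0)
          -> return 1
        -> return 5
        t(d=1) -> return 5  (same call as traced above)
      -> return 13
      t(d=2) -> return 13  (same call as traced above)
    -> return 29
    t(d=3) -> return 29  (same call as traced above)
  -> return 61
  t(d=4) -> return 61  (same call as traced above)
-> return 125

Final answer: 125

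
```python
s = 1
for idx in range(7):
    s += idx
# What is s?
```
Trace:
  s=1
  s=1, idx=0
  s=2, idx=1
  s=4, idx=2
  s=7, idx=3
  s=11, idx=4
  s=16, idx=5
  s=22, idx=6

Final answer: 22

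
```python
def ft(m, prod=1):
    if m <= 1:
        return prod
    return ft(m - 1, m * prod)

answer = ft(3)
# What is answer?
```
Call trace:
ft(m=3, prod=1)
  ft(m=2, prod=3)
    ft(m=1, prod=6)
    -> return 6
  -> return 6
-> return 6

Final answer: 6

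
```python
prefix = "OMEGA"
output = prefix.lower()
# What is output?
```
Trace:
  prefix='OMEGA'
  prefix='OMEGA', output='omega'

Final answer: 'omega'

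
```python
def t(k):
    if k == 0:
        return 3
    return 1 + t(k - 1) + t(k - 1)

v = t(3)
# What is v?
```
Call trace (a repeated sub-call is expanded the first time; later identical calls just restate its return value):
t(k=3)
  t(k=2)
    t(k=1)
      t(k=0)
      -> return 3
      t(k=0)
      -> return 3
    -> return 7
    t(k=1) -> return 7  (same call as traced above)
  -> return 15
  t(k=2) -> return 15  (same call as traced above)
-> return 31

Final answer: 31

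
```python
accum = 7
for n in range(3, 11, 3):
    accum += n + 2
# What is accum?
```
Trace:
  accum=7
  accum=12, n=3
  accum=20, n=6
  accum=31, n=9

Final answer: 31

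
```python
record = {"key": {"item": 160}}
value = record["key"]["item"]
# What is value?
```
Trace:
  record={'key': {'item': 160}}
  record={'key': {'item': 160}}, value=160

Final answer: 160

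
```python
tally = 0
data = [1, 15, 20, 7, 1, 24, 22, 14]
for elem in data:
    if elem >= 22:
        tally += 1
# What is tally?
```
Trace:
  tally=0
  tally=0, elem=1
  tally=0, elem=15
  tally=0, elem=20
  tally=0, elem=7
  tally=0, elem=1
  tally=1, elem=24
  tally=2, elem=22
  tally=2, elem=14

Final answer: 2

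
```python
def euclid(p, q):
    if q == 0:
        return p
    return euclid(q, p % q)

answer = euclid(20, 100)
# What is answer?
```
Call trace:
euclid(p=20, q=100)
  euclid(p=100, q=20)
    euclid(p=20, q=0)
    -> return 20
  -> return 20
-> return 20

Final answer: 20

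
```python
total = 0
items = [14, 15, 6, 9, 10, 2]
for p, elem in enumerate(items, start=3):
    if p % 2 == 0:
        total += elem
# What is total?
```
Trace:
  total=0
  total=0, p=3, elem=14
  total=15, p=4, elem=15
  total=15, p=5, elem=6
  total=24, p=6, elem=9
  total=24, p=7, elem=10
  total=26, p=8, elem=2

Final answer: 26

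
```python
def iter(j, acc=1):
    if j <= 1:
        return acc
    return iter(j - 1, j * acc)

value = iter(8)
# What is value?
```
Call trace:
iter(j=8, acc=1)
  iter(j=7, acc=8)
    iter(j=6, acc=56)
      iter(j=5, acc=336)
        iter(j=4, acc=1680)
          iter(j=3, acc=6720)
            iter(j=2, acc=20160)
              iter(j=1, acc=40320)
              -> return 40320
            -> return 40320
          -> return 40320
        -> return 40320
      -> return 40320
    -> return 40320
  -> return 40320
-> return 40320

Final answer: 40320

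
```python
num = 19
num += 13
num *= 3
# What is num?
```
Trace:
  num=19
  num=32
  num=96

Final answer: 96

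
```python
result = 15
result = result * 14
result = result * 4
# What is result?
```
Trace:
  result=15
  result=210
  result=840

Final answer: 840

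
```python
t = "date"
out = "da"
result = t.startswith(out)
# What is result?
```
Trace:
  t='date'
  t='date', out='da'
  t='date', out='da', result=True

Final answer: True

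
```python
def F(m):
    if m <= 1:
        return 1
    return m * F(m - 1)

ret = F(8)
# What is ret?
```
Call trace:
F(m=8)
  F(m=7)
    F(m=6)
      F(m=5)
        F(m=4)
          F(m=3)
            F(m=2)
              F(m=1)
              -> return 1
            -> return 2
          -> return 6
        -> return 24
      -> return 120
    -> return 720
  -> return 5040
-> return 40320

Final answer: 40320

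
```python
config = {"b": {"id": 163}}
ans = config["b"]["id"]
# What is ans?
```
Trace:
  config={'b': {'id': 163}}
  config={'b': {'id': 163}}, ans=163

Final answer: 163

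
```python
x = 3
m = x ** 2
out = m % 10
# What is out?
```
Trace:
  x=3
  x=3, m=9
  x=3, m=9, out=9

Final answer: 9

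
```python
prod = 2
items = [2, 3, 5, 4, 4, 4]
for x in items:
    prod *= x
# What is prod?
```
Trace:
  prod=2
  prod=4, x=2
  prod=12, x=3
  prod=60, x=5
  prod=240, x=4
  prod=960, x=4
  prod=3840, x=4

Final answer: 3840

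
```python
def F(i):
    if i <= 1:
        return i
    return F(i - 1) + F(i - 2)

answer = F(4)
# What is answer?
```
Call trace (a repeated sub-call is expanded the first time; later identical calls just restate its return value):
F(i=4)
  F(i=3)
    F(i=2)
      F(i=1)
      -> return 1
      F(i=0)
      -> return 0
    -> return 1
    F(i=1)
    -> return 1
  -> return 2
  F(i=2) -> return 1  (same call as traced above)
-> return 3

Final answer: 3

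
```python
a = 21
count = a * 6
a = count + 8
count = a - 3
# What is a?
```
Trace:
  a=21
  a=21, count=126
  a=134, count=126
  a=134, count=131

Final answer: 134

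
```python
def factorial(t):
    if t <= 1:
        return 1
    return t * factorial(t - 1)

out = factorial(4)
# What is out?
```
Call trace:
factorial(t=4)
  factorial(t=3)
    factorial(t=2)
      factorial(t=1)
      -> return 1
    -> return 2
  -> return 6
-> return 24

Final answer: 24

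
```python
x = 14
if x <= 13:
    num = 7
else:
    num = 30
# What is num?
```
Trace:
  x=14
  x=14, num=30

Final answer: 30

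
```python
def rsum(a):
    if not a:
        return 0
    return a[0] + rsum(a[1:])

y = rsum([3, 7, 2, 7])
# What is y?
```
Call trace:
rsum(a=[3, 7, 2, 7])
  rsum(a=[7, 2, 7])
    rsum(a=[2, 7])
      rsum(a=[7])
        rsum(a=[])
        -> return 0
      -> return 7
    -> return 9
  -> return 16
-> return 19

Final answer: 19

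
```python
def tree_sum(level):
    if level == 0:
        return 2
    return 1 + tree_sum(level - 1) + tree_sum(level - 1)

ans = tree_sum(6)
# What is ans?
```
Call trace (a repeated sub-call is expanded the first time; later identical calls just restate its return value):
tree_sum(level=6)
  tree_sum(level=5)
    tree_sum(level=4)
      tree_sum(level=3)
        tree_sum(level=2)
          tree_sum(level=1)
            tree_sum(level=0)
            -> return 2
            tree_sum(level=0)
            -> return 2
          -> return 5
          tree_sum(level=1) -> return 5  (same call as traced above)
        -> return 11
        tree_sum(level=2) -> return 11  (same call as traced above)
      -> return 23
      tree_sum(level=3) -> return 23  (same call as traced above)
    -> return 47
    tree_sum(level=4) -> return 47  (same call as traced above)
  -> return 95
  tree_sum(level=5) -> return 95  (same call as traced above)
-> return 191

Final answer: 191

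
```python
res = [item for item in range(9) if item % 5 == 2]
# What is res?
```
Trace:
  item=0
  item=1
  item=2
  item=3
  item=4
  item=5
  item=6
  item=7
  item=8
  res=[2, 7]

Final answer: [2, 7]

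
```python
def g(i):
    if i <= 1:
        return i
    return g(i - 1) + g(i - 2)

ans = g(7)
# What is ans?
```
Call trace (a repeated sub-call is expanded the first time; later identical calls just restate its return value):
g(i=7)
  g(i=6)
    g(i=5)
      g(i=4)
        g(i=3)
          g(i=2)
            g(i=1)
            -> return 1
            g(i=0)
            -> return 0
          -> return 1
          g(i=1)
          -> return 1
        -> return 2
        g(i=2) -> return 1  (same call as traced above)
      -> return 3
      g(i=3) -> return 2  (same call as traced above)
    -> return 5
    g(i=4) -> return 3  (same call as traced above)
  -> return 8
  g(i=5) -> return 5  (same call as traced above)
-> return 13

Final answer: 13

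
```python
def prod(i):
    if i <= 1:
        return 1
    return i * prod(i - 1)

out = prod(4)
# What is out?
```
Call trace:
prod(i=4)
  prod(i=3)
    prod(i=2)
      prod(i=1)
      -> return 1
    -> return 2
  -> return 6
-> return 24

Final answer: 24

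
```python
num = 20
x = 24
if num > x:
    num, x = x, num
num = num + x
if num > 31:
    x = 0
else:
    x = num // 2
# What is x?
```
Trace:
  num=20
  num=20, x=24
  num=20, x=24
  num=44, x=24
  num=44, x=0

Final answer: 0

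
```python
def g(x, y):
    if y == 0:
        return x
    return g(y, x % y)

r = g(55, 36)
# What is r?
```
Call trace:
g(x=55, y=36)
  g(x=36, y=19)
    g(x=19, y=17)
      g(x=17, y=2)
        g(x=2, y=1)
          g(x=1, y=0)
          -> return 1
        -> return 1
      -> return 1
    -> return 1
  -> return 1
-> return 1

Final answer: 1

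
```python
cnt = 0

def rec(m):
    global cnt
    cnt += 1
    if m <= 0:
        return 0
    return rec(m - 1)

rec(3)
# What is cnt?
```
Call trace:
rec(m=3)
  rec(m=2)
    rec(m=1)
      rec(m=0)
      -> return 0
    -> return 0
  -> return 0
-> return 0

cnt is incremented once per call. rec is entered once for each m = 3, 2, 1, 0 (the m <= 0 call returns without recursing), i.e. 3 + 1 calls.
cnt = 4

Final answer: 4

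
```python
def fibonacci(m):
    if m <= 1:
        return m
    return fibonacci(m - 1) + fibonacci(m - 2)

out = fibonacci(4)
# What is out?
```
Call trace (a repeated sub-call is expanded the first time; later identical calls just restate its return value):
fibonacci(m=4)
  fibonacci(m=3)
    fibonacci(m=2)
      fibonacci(m=1)
      -> return 1
      fibonacci(m=0)
      -> return 0
    -> return 1
    fibonacci(m=1)
    -> return 1
  -> return 2
  fibonacci(m=2) -> return 1  (same call as traced above)
-> return 3

Final answer: 3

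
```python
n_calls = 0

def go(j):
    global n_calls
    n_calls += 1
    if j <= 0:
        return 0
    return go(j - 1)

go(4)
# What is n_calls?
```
Call trace:
go(j=4)
  go(j=3)
    go(j=2)
      go(j=1)
        go(j=0)
        -> return 0
      -> return 0
    -> return 0
  -> return 0
-> return 0

n_calls is incremented once per call. go is entered once for each j = 4, 3, 2, 1, 0 (the j <= 0 call returns without recursing), i.e. 4 + 1 calls.
n_calls = 5

Final answer: 5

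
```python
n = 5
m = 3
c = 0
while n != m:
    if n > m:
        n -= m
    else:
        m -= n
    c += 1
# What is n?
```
Trace:
  n=5
  n=5, m=3
  n=5, m=3, c=0
  n=2, m=3, c=1
  n=2, m=1, c=2
  n=1, m=1, c=3

Final answer: 1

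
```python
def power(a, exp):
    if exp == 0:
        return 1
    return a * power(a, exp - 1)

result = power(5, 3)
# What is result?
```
Call trace:
power(a=5, exp=3)
  power(a=5, exp=2)
    power(a=5, exp=1)
      power(a=5, exp=0)
      -> return 1
    -> return 5
  -> return 25
-> return 125

Final answer: 125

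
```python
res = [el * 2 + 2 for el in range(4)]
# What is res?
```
Trace:
  el=0
  el=1
  el=2
  el=3
  res=[2, 4, 6, 8]

Final answer: [2, 4, 6, 8]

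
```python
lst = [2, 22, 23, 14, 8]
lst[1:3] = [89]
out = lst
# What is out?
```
Trace:
  lst=[2, 22, 23, 14, 8]
  lst=[2, 89, 14, 8]
  lst=[2, 89, 14, 8], out=[2, 89, 14, 8]

Final answer: [2, 89, 14, 8]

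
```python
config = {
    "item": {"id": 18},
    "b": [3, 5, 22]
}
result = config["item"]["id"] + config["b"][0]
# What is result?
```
Trace:
  config={'item': {'id': 18}, 'b': [3, 5, 22]}
  config={'item': {'id': 18}, 'b': [3, 5, 22]}, result=21

Final answer: 21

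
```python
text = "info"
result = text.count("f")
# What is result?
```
Trace:
  text='info'
  text='info', result=1

Final answer: 1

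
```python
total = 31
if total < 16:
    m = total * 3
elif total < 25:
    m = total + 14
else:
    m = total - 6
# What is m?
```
Trace:
  total=31
  total=31, m=25

Final answer: 25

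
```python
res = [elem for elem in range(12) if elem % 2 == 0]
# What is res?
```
Trace:
  elem=0
  elem=1
  elem=2
  elem=3
  elem=4
  elem=5
  elem=6
  elem=7
  elem=8
  elem=9
  elem=10
  elem=11
  res=[0, 2, 4, 6, 8, 10]

Final answer: [0, 2, 4, 6, 8, 10]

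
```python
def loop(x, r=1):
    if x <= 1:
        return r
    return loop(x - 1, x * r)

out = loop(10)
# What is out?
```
Call trace:
loop(x=10, r=1)
  loop(x=9, r=10)
    loop(x=8, r=90)
      loop(x=7, r=720)
        loop(x=6, r=5040)
          loop(x=5, r=30240)
            loop(x=4, r=151200)
              loop(x=3, r=604800)
                loop(x=2, r=1814400)
                  loop(x=1, r=3628800)
                  -> return 3628800
                -> return 3628800
              -> return 3628800
            -> return 3628800
          -> return 3628800
        -> return 3628800
      -> return 3628800
    -> return 3628800
  -> return 3628800
-> return 3628800

Final answer: 3628800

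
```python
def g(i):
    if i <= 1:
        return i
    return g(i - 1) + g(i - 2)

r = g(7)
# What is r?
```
Call trace (a repeated sub-call is expanded the first time; later identical calls just restate its return value):
g(i=7)
  g(i=6)
    g(i=5)
      g(i=4)
        g(i=3)
          g(i=2)
            g(i=1)
            -> return 1
            g(i=0)
            -> return 0
          -> return 1
          g(i=1)
          -> return 1
        -> return 2
        g(i=2) -> return 1  (same call as traced above)
      -> return 3
      g(i=3) -> return 2  (same call as traced above)
    -> return 5
    g(i=4) -> return 3  (same call as traced above)
  -> return 8
  g(i=5) -> return 5  (same call as traced above)
-> return 13

Final answer: 13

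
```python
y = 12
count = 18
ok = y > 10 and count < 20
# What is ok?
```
Trace:
  y=12
  y=12, count=18
  y=12, count=18, ok=True

Final answer: True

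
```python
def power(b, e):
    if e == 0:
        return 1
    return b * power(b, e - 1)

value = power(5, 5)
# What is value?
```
Call trace:
power(b=5, e=5)
  power(b=5, e=4)
    power(b=5, e=3)
      power(b=5, e=2)
        power(b=5, e=1)
          power(b=5, e=0)
          -> return 1
        -> return 5
      -> return 25
    -> return 125
  -> return 625
-> return 3125

Final answer: 3125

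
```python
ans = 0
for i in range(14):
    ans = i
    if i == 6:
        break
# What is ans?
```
Trace:
  ans=0
  ans=0, i=0
  ans=1, i=1
  ans=2, i=2
  ans=3, i=3
  ans=4, i=4
  ans=5, i=5
  ans=6, i=6

Final answer: 6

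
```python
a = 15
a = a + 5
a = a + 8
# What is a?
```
Trace:
  a=15
  a=20
  a=28

Final answer: 28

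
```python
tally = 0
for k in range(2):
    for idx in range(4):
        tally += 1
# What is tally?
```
Trace:
  tally=0
  tally=1, k=0, idx=0
  tally=2, k=0, idx=1
  tally=3, k=0, idx=2
  tally=4, k=0, idx=3
  tally=5, k=1, idx=0
  tally=6, k=1, idx=1
  tally=7, k=1, idx=2
  tally=8, k=1, idx=3

Final answer: 8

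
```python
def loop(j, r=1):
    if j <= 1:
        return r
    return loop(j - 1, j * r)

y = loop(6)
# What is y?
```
Call trace:
loop(j=6, r=1)
  loop(j=5, r=6)
    loop(j=4, r=30)
      loop(j=3, r=120)
        loop(j=2, r=360)
          loop(j=1, r=720)
          -> return 720
        -> return 720
      -> return 720
    -> return 720
  -> return 720
-> return 720

Final answer: 720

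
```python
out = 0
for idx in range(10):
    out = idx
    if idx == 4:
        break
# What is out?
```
Trace:
  out=0
  out=0, idx=0
  out=1, idx=1
  out=2, idx=2
  out=3, idx=3
  out=4, idx=4

Final answer: 4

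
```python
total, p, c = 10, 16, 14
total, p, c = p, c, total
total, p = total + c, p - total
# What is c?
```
Trace:
  total=10, p=16, c=14
  total=16, p=14, c=10
  total=26, p=-2, c=10

Final answer: 10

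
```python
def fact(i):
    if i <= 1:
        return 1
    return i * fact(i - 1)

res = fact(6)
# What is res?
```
Call trace:
fact(i=6)
  fact(i=5)
    fact(i=4)
      fact(i=3)
        fact(i=2)
          fact(i=1)
          -> return 1
        -> return 2
      -> return 6
    -> return 24
  -> return 120
-> return 720

Final answer: 720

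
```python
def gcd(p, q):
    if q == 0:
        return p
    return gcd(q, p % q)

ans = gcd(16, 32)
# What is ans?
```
Call trace:
gcd(p=16, q=32)
  gcd(p=32, q=16)
    gcd(p=16, q=0)
    -> return 16
  -> return 16
-> return 16

Final answer: 16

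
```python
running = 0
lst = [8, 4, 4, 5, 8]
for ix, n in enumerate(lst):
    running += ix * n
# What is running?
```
Trace:
  running=0
  running=0, ix=0, n=8
  running=4, ix=1, n=4
  running=12, ix=2, n=4
  running=27, ix=3, n=5
  running=59, ix=4, n=8

Final answer: 59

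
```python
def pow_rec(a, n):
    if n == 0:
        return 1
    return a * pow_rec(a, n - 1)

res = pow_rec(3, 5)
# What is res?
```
Call trace:
pow_rec(a=3, n=5)
  pow_rec(a=3, n=4)
    pow_rec(a=3, n=3)
      pow_rec(a=3, n=2)
        pow_rec(a=3, n=1)
          pow_rec(a=3, n=0)
          -> return 1
        -> return 3
      -> return 9
    -> return 27
  -> return 81
-> return 243

Final answer: 243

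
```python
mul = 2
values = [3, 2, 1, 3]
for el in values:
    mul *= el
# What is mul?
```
Trace:
  mul=2
  mul=6, el=3
  mul=12, el=2
  mul=12, el=1
  mul=36, el=3

Final answer: 36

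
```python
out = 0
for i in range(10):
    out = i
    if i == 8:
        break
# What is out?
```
Trace:
  out=0
  out=0, i=0
  out=1, i=1
  out=2, i=2
  out=3, i=3
  out=4, i=4
  out=5, i=5
  out=6, i=6
  out=7, i=7
  out=8, i=8

Final answer: 8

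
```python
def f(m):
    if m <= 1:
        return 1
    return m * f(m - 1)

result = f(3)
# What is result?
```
Call trace:
f(m=3)
  f(m=2)
    f(m=1)
    -> return 1
  -> return 2
-> return 6

Final answer: 6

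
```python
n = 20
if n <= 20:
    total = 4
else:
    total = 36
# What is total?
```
Trace:
  n=20
  n=20, total=4

Final answer: 4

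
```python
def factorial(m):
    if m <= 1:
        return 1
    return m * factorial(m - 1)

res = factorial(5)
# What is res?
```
Call trace:
factorial(m=5)
  factorial(m=4)
    factorial(m=3)
      factorial(m=2)
        factorial(m=1)
        -> return 1
      -> return 2
    -> return 6
  -> return 24
-> return 120

Final answer: 120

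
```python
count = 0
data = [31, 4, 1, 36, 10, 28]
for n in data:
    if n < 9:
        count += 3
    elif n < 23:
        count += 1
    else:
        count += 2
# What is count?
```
Trace:
  count=0
  count=2, n=31
  count=5, n=4
  count=8, n=1
  count=10, n=36
  count=11, n=10
  count=13, n=28

Final answer: 13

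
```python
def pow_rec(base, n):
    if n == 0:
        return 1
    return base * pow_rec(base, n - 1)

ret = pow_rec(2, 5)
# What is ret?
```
Call trace:
pow_rec(base=2, n=5)
  pow_rec(base=2, n=4)
    pow_rec(base=2, n=3)
      pow_rec(base=2, n=2)
        pow_rec(base=2, n=1)
          pow_rec(base=2, n=0)
          -> return 1
        -> return 2
      -> return 4
    -> return 8
  -> return 16
-> return 32

Final answer: 32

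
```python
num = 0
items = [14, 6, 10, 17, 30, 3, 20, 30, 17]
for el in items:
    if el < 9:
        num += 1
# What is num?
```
Trace:
  num=0
  num=0, el=14
  num=1, el=6
  num=1, el=10
  num=1, el=17
  num=1, el=30
  num=2, el=3
  num=2, el=20
  num=2, el=30
  num=2, el=17

Final answer: 2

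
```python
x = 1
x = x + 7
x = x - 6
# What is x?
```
Trace:
  x=1
  x=8
  x=2

Final answer: 2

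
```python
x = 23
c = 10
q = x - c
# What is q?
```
Trace:
  x=23
  x=23, c=10
  x=23, c=10, q=13

Final answer: 13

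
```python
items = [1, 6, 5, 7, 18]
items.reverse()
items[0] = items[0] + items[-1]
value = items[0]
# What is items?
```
Trace:
  items=[1, 6, 5, 7, 18]
  items=[18, 7, 5, 6, 1]
  items=[19, 7, 5, 6, 1]
  items=[19, 7, 5, 6, 1], value=19

Final answer: [19, 7, 5, 6, 1]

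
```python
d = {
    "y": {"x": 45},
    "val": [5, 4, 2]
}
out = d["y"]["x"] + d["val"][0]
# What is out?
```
Trace:
  d={'y': {'x': 45}, 'val': [5, 4, 2]}
  d={'y': {'x': 45}, 'val': [5, 4, 2]}, out=50

Final answer: 50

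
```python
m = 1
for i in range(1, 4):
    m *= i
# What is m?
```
Trace:
  m=1
  m=1, i=1
  m=2, i=2
  m=6, i=3

Final answer: 6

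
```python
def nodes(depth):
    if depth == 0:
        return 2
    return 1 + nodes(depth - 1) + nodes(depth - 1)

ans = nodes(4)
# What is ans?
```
Call trace (a repeated sub-call is expanded the first time; later identical calls just restate its return value):
nodes(depth=4)
  nodes(depth=3)
    nodes(depth=2)
      nodes(depth=1)
        nodes(depth=0)
        -> return 2
        nodes(depth=0)
        -> return 2
      -> return 5
      nodes(depth=1) -> return 5  (same call as traced above)
    -> return 11
    nodes(depth=2) -> return 11  (same call as traced above)
  -> return 23
  nodes(depth=3) -> return 23  (same call as traced above)
-> return 47

Final answer: 47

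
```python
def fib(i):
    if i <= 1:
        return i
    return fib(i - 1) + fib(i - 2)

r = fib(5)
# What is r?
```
Call trace (a repeated sub-call is expanded the first time; later identical calls just restate its return value):
fib(i=5)
  fib(i=4)
    fib(i=3)
      fib(i=2)
        fib(i=1)
        -> return 1
        fib(i=0)
        -> return 0
      -> return 1
      fib(i=1)
      -> return 1
    -> return 2
    fib(i=2) -> return 1  (same call as traced above)
  -> return 3
  fib(i=3) -> return 2  (same call as traced above)
-> return 5

Final answer: 5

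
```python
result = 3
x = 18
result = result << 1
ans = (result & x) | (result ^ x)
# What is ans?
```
Trace:
  result=3
  result=3, x=18
  result=6, x=18
  result=6, x=18, ans=22

Final answer: 22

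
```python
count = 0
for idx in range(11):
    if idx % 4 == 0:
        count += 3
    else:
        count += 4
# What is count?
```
Trace:
  count=0
  count=3, idx=0
  count=7, idx=1
  count=11, idx=2
  count=15, idx=3
  count=18, idx=4
  count=22, idx=5
  count=26, idx=6
  count=30, idx=7
  count=33, idx=8
  count=37, idx=9
  count=41, idx=10

Final answer: 41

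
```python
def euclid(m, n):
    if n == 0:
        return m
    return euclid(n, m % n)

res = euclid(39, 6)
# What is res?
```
Call trace:
euclid(m=39, n=6)
  euclid(m=6, n=3)
    euclid(m=3, n=0)
    -> return 3
  -> return 3
-> return 3

Final answer: 3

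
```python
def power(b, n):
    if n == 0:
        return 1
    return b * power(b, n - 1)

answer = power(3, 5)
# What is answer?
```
Call trace:
power(b=3, n=5)
  power(b=3, n=4)
    power(b=3, n=3)
      power(b=3, n=2)
        power(b=3, n=1)
          power(b=3, n=0)
          -> return 1
        -> return 3
      -> return 9
    -> return 27
  -> return 81
-> return 243

Final answer: 243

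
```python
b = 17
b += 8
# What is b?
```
Trace:
  b=17
  b=25

Final answer: 25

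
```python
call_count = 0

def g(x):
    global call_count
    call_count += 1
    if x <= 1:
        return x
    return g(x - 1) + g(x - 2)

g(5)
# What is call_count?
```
Call trace (a repeated sub-call is expanded the first time; later identical calls just restate its return value):
g(x=5)
  g(x=4)
    g(x=3)
      g(x=2)
        g(x=1)
        -> return 1
        g(x=0)
        -> return 0
      -> return 1
      g(x=1)
      -> return 1
    -> return 2
    g(x=2) -> return 1  (same call as traced above)
  -> return 3
  g(x=3) -> return 2  (same call as traced above)
-> return 5

call_count is incremented once per call, so count the calls in each subtree. Let C(x) = number of calls made by g(x).
C(0) = C(1) = 1 (base case, no recursion); C(x) = 1 + C(x - 1) + C(x - 2) otherwise.
C(2) = 1 + C(1) + C(0) = 1 + 1 + 1 = 3
C(3) = 1 + C(2) + C(1) = 1 + 3 + 1 = 5
C(4) = 1 + C(3) + C(2) = 1 + 5 + 3 = 9
C(5) = 1 + C(4) + C(3) = 1 + 9 + 5 = 15
call_count = C(5) = 15

Final answer: 15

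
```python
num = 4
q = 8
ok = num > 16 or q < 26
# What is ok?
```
Trace:
  num=4
  num=4, q=8
  num=4, q=8, ok=True

Final answer: True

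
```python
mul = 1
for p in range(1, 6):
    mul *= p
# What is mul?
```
Trace:
  mul=1
  mul=1, p=1
  mul=2, p=2
  mul=6, p=3
  mul=24, p=4
  mul=120, p=5

Final answer: 120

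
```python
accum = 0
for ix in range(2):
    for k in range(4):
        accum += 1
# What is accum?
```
Trace:
  accum=0
  accum=1, ix=0, k=0
  accum=2, ix=0, k=1
  accum=3, ix=0, k=2
  accum=4, ix=0, k=3
  accum=5, ix=1, k=0
  accum=6, ix=1, k=1
  accum=7, ix=1, k=2
  accum=8, ix=1, k=3

Final answer: 8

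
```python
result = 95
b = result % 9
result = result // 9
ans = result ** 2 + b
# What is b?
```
Trace:
  result=95
  result=95, b=5
  result=10, b=5
  result=10, b=5, ans=105

Final answer: 5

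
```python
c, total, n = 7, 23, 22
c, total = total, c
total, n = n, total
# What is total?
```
Trace:
  c=7, total=23, n=22
  c=23, total=7, n=22
  c=23, total=22, n=7

Final answer: 22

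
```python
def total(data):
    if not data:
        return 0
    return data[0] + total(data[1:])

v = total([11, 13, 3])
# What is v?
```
Call trace:
total(data=[11, 13, 3])
  total(data=[13, 3])
    total(data=[3])
      total(data=[])
      -> return 0
    -> return 3
  -> return 16
-> return 27

Final answer: 27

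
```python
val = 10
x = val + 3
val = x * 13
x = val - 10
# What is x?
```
Trace:
  val=10
  val=10, x=13
  val=169, x=13
  val=169, x=159

Final answer: 159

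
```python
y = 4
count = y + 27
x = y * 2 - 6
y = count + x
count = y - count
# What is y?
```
Trace:
  y=4
  y=4, count=31
  y=4, count=31, x=2
  y=33, count=31, x=2
  y=33, count=2, x=2

Final answer: 33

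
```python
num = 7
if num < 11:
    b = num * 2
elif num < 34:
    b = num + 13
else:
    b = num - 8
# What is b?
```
Trace:
  num=7
  num=7, b=14

Final answer: 14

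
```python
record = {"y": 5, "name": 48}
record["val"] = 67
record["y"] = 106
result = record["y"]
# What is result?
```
Trace:
  record={'y': 5, 'name': 48}
  record={'y': 5, 'name': 48, 'val': 67}
  record={'y': 106, 'name': 48, 'val': 67}
  record={'y': 106, 'name': 48, 'val': 67}, result=106

Final answer: 106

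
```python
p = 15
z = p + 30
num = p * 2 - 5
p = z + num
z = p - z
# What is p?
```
Trace:
  p=15
  p=15, z=45
  p=15, z=45, num=25
  p=70, z=45, num=25
  p=70, z=25, num=25

Final answer: 70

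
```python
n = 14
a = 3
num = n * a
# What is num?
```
Trace:
  n=14
  n=14, a=3
  n=14, a=3, num=42

Final answer: 42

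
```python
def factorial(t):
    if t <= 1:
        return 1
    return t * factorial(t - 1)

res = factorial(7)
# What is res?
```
Call trace:
factorial(t=7)
  factorial(t=6)
    factorial(t=5)
      factorial(t=4)
        factorial(t=3)
          factorial(t=2)
            factorial(t=1)
            -> return 1
          -> return 2
        -> return 6
      -> return 24
    -> return 120
  -> return 720
-> return 5040

Final answer: 5040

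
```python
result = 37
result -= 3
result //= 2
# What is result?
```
Trace:
  result=37
  result=34
  result=17

Final answer: 17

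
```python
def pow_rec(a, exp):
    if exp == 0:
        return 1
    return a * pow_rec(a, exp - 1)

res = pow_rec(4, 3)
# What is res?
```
Call trace:
pow_rec(a=4, exp=3)
  pow_rec(a=4, exp=2)
    pow_rec(a=4, exp=1)
      pow_rec(a=4, exp=0)
      -> return 1
    -> return 4
  -> return 16
-> return 64

Final answer: 64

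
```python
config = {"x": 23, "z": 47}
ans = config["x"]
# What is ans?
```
Trace:
  config={'x': 23, 'z': 47}
  config={'x': 23, 'z': 47}, ans=23

Final answer: 23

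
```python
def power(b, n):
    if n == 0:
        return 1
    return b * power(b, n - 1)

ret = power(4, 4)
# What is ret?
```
Call trace:
power(b=4, n=4)
  power(b=4, n=3)
    power(b=4, n=2)
      power(b=4, n=1)
        power(b=4, n=0)
        -> return 1
      -> return 4
    -> return 16
  -> return 64
-> return 256

Final answer: 256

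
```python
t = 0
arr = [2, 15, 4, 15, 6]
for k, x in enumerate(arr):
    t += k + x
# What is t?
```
Trace:
  t=0
  t=2, k=0, x=2
  t=18, k=1, x=15
  t=24, k=2, x=4
  t=42, k=3, x=15
  t=52, k=4, x=6

Final answer: 52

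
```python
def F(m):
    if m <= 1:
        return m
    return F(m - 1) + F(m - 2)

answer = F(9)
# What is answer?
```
Call trace (a repeated sub-call is expanded the first time; later identical calls just restate its return value):
F(m=9)
  F(m=8)
    F(m=7)
      F(m=6)
        F(m=5)
          F(m=4)
            F(m=3)
              F(m=2)
                F(m=1)
                -> return 1
                F(m=0)
                -> return 0
              -> return 1
              F(m=1)
              -> return 1
            -> return 2
            F(m=2) -> return 1  (same call as traced above)
          -> return 3
          F(m=3) -> return 2  (same call as traced above)
        -> return 5
        F(m=4) -> return 3  (same call as traced above)
      -> return 8
      F(m=5) -> return 5  (same call as traced above)
    -> return 13
    F(m=6) -> return 8  (same call as traced above)
  -> return 21
  F(m=7) -> return 13  (same call as traced above)
-> return 34

Final answer: 34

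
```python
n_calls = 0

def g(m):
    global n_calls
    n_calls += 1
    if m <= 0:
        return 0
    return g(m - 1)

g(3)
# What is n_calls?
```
Call trace:
g(m=3)
  g(m=2)
    g(m=1)
      g(m=0)
      -> return 0
    -> return 0
  -> return 0
-> return 0

n_calls is incremented once per call. g is entered once for each m = 3, 2, 1, 0 (the m <= 0 call returns without recursing), i.e. 3 + 1 calls.
n_calls = 4

Final answer: 4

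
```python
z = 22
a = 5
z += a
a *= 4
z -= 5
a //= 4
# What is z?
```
Trace:
  z=22
  z=22, a=5
  z=27, a=5
  z=27, a=20
  z=22, a=20
  z=22, a=5

Final answer: 22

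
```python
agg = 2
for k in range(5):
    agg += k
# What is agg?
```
Trace:
  agg=2
  agg=2, k=0
  agg=3, k=1
  agg=5, k=2
  agg=8, k=3
  agg=12, k=4

Final answer: 12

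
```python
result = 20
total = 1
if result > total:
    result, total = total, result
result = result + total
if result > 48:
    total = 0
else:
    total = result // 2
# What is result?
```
Trace:
  result=20
  result=20, total=1
  result=1, total=20
  result=21, total=20
  result=21, total=10

Final answer: 21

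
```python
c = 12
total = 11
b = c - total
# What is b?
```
Trace:
  c=12
  c=12, total=11
  c=12, total=11, b=1

Final answer: 1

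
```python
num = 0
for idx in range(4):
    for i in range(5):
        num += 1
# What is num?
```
Trace:
  num=0
  num=1, idx=0, i=0
  num=2, idx=0, i=1
  num=3, idx=0, i=2
  num=4, idx=0, i=3
  num=5, idx=0, i=4
  num=6, idx=1, i=0
  num=7, idx=1, i=1
  num=8, idx=1, i=2
  num=9, idx=1, i=3
  num=10, idx=1, i=4
  num=11, idx=2, i=0
  num=12, idx=2, i=1
  num=13, idx=2, i=2
  num=14, idx=2, i=3
  num=15, idx=2, i=4
  num=16, idx=3, i=0
  num=17, idx=3, i=1
  num=18, idx=3, i=2
  num=19, idx=3, i=3
  num=20, idx=3, i=4

Final answer: 20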